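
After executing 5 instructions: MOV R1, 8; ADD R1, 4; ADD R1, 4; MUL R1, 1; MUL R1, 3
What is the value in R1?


Register state trace:
  MOV R1, 8  → R1 = 8
  ADD R1, 4  → R1 = 8 + 4 = 12
  ADD R1, 4  → R1 = 12 + 4 = 16
  MUL R1, 1  → R1 = 16 * 1 = 16
  MUL R1, 3  → R1 = 16 * 3 = 48
Final: R1 = 48

48


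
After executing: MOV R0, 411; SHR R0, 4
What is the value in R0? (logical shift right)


Register state trace:
  MOV R0, 411  → R0 = 411
  SHR R0, 4  → R0 = 411 >> 4 = 411 // 2^4 = 25
Final: R0 = 25

25


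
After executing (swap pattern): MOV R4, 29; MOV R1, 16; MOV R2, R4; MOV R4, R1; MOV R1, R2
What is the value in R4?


Register state trace (swap pattern):
  MOV R4, 29  → R4 = 29
  MOV R1, 16  → R1 = 16
  MOV R2, R4  → R2 = 29  (save R4)
  MOV R4, R1  → R4 = 16  (R4 gets R1's value)
  MOV R1, R2  → R1 = 29  (R1 gets saved value)
Final: R4 = 16

16


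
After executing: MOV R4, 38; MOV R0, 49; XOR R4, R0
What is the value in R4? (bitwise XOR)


Register state trace:
  MOV R4, 38  → R4 = 38 (0b00100110)
  MOV R0, 49  → R0 = 49 (0b00110001)
  XOR R4, R0  → R4 = 38 XOR 49 = 23 (0b00010111)
Final: R4 = 23

23


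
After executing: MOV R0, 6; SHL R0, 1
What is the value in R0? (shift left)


Register state trace:
  MOV R0, 6  → R0 = 6
  SHL R0, 1  → R0 = 6 << 1 = 6 * 2^1 = 12
Final: R0 = 12

12


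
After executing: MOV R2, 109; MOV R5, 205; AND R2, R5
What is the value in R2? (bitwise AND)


Register state trace:
  MOV R2, 109  → R2 = 109 (0b01101101)
  MOV R5, 205  → R5 = 205 (0b11001101)
  AND R2, R5  → R2 = 109 AND 205 = 77 (0b01001101)
Final: R2 = 77

77


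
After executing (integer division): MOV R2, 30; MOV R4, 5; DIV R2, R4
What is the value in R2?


Register state trace:
  MOV R2, 30  → R2 = 30
  MOV R4, 5  → R4 = 5
  DIV R2, R4  → R2 = 30 // 5 = 6
Final: R2 = 6

6


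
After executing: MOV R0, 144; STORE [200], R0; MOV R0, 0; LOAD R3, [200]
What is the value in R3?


Register and memory trace:
  MOV R0, 144  → R0 = 144
  STORE [200], R0  → mem[200] = 144
  MOV R0, 0  → R0 = 0
  LOAD R3, [200]  → R3 = mem[200] = 144
Final: R3 = 144

144


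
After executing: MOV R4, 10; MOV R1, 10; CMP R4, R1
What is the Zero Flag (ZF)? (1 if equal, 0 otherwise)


Register state trace:
  MOV R4, 10  → R4 = 10
  MOV R1, 10  → R1 = 10
  CMP R4, R1  → computes 10 - 10 = 0
  Result is zero, so values are equal
ZF = 1

1


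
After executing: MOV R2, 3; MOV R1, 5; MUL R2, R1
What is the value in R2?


Register state trace:
  MOV R2, 3  → R2 = 3
  MOV R1, 5  → R1 = 5
  MUL R2, R1  → R2 = 3 * 5 = 15
Final: R2 = 15

15


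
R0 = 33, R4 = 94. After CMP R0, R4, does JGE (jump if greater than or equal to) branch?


Trace:
  R0 = 33, R4 = 94
  CMP R0, R4  → compares 33 vs 94
  JGE checks: is 33 greater than or equal to 94?
  33 < 94, so condition is false
Branch taken: No

No


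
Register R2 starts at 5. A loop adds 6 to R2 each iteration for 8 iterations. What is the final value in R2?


Starting value: R2 = 5
  Iter 1: R2 = 5 + 6 = 11
  Iter 2: R2 = 11 + 6 = 17
  Iter 3: R2 = 17 + 6 = 23
  Iter 4: R2 = 23 + 6 = 29
  Iter 5: R2 = 29 + 6 = 35
  Iter 6: R2 = 35 + 6 = 41
  Iter 7: R2 = 41 + 6 = 47
  Iter 8: R2 = 47 + 6 = 53
Final: R2 = 53

53


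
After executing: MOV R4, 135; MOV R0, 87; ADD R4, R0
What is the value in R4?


Register state trace:
  MOV R4, 135  → R4 = 135
  MOV R0, 87  → R0 = 87
  ADD R4, R0  → R4 = 135 + 87 = 222
Final: R4 = 222

222


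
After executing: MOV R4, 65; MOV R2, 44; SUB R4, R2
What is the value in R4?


Register state trace:
  MOV R4, 65  → R4 = 65
  MOV R2, 44  → R2 = 44
  SUB R4, R2  → R4 = 65 - 44 = 21
Final: R4 = 21

21


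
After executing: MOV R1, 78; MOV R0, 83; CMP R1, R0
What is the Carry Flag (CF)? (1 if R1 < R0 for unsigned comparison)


Register state trace:
  MOV R1, 78  → R1 = 78
  MOV R0, 83  → R0 = 83
  CMP R1, R0  → unsigned 78 - 83: borrow occurs
  78 < 83, so CF = 1
CF = 1

1


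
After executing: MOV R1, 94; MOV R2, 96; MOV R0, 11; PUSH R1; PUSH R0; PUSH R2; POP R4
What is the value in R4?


Stack trace (top is rightmost):
  MOV R1, 94  → R1 = 94
  MOV R2, 96  → R2 = 96
  MOV R0, 11  → R0 = 11
  PUSH R1  → stack: [94]
  PUSH R0  → stack: [94, 11]
  PUSH R2  → stack: [94, 11, 96]
  POP R4  → R4 = 96, stack: [94, 11]
Final: R4 = 96

96


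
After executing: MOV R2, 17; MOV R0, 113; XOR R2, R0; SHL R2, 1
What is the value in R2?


Register state trace:
  MOV R2, 17  → R2 = 17 (0b00010001)
  MOV R0, 113  → R0 = 113 (0b01110001)
  XOR R2, R0  → R2 = 17 XOR 113 = 96 (0b01100000)
  SHL R2, 1  → R2 = 96 << 1 = 192
Final: R2 = 192

192


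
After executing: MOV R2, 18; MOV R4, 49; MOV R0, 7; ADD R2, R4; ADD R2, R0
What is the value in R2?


Register state trace:
  MOV R2, 18  → R2 = 18
  MOV R4, 49  → R4 = 49
  MOV R0, 7  → R0 = 7
  ADD R2, R4  → R2 = 18 + 49 = 67
  ADD R2, R0  → R2 = 67 + 7 = 74
Final: R2 = 74

74


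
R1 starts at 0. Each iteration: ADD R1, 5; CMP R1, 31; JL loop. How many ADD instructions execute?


Loop trace (R1 starts at 0, target 31, step 5):
  ADD #1: R1 = 0 + 5 = 5  → 5 < 31, loop
  ADD #2: R1 = 5 + 5 = 10  → 10 < 31, loop
  ADD #3: R1 = 10 + 5 = 15  → 15 < 31, loop
  ADD #4: R1 = 15 + 5 = 20  → 20 < 31, loop
  ADD #5: R1 = 20 + 5 = 25  → 25 < 31, loop
  ADD #6: R1 = 25 + 5 = 30  → 30 < 31, loop
  ADD #7: R1 = 30 + 5 = 35  → 35 >= 31, exit
Total ADD instructions: 7

7


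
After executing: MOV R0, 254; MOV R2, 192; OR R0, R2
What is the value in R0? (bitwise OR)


Register state trace:
  MOV R0, 254  → R0 = 254 (0b11111110)
  MOV R2, 192  → R2 = 192 (0b11000000)
  OR R0, R2   → R0 = 254 OR 192 = 254 (0b11111110)
Final: R0 = 254

254


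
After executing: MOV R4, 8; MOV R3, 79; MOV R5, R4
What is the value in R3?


Register state trace:
  MOV R4, 8  → R4 = 8
  MOV R3, 79  → R3 = 79
  MOV R5, R4  → R5 = 8
Final: R3 = 79

79


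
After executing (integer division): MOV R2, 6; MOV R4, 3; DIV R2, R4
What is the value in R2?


Register state trace:
  MOV R2, 6  → R2 = 6
  MOV R4, 3  → R4 = 3
  DIV R2, R4  → R2 = 6 // 3 = 2
Final: R2 = 2

2


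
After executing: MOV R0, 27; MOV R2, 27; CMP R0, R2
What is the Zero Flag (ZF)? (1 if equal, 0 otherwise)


Register state trace:
  MOV R0, 27  → R0 = 27
  MOV R2, 27  → R2 = 27
  CMP R0, R2  → computes 27 - 27 = 0
  Result is zero, so values are equal
ZF = 1

1


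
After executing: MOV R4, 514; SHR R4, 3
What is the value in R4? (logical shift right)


Register state trace:
  MOV R4, 514  → R4 = 514
  SHR R4, 3  → R4 = 514 >> 3 = 514 // 2^3 = 64
Final: R4 = 64

64


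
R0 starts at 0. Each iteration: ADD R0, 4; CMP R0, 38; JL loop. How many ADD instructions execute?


Loop trace (R0 starts at 0, target 38, step 4):
  ADD #1: R0 = 0 + 4 = 4  → 4 < 38, loop
  ADD #2: R0 = 4 + 4 = 8  → 8 < 38, loop
  ADD #3: R0 = 8 + 4 = 12  → 12 < 38, loop
  ADD #4: R0 = 12 + 4 = 16  → 16 < 38, loop
  ADD #5: R0 = 16 + 4 = 20  → 20 < 38, loop
  ADD #6: R0 = 20 + 4 = 24  → 24 < 38, loop
  ADD #7: R0 = 24 + 4 = 28  → 28 < 38, loop
  ADD #8: R0 = 28 + 4 = 32  → 32 < 38, loop
  ADD #9: R0 = 32 + 4 = 36  → 36 < 38, loop
  ADD #10: R0 = 36 + 4 = 40  → 40 >= 38, exit
Total ADD instructions: 10

10


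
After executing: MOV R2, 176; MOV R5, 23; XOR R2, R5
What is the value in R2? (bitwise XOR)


Register state trace:
  MOV R2, 176  → R2 = 176 (0b10110000)
  MOV R5, 23  → R5 = 23 (0b00010111)
  XOR R2, R5  → R2 = 176 XOR 23 = 167 (0b10100111)
Final: R2 = 167

167


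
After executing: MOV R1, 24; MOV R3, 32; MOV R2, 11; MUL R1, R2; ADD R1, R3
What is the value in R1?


Register state trace:
  MOV R1, 24  → R1 = 24
  MOV R3, 32  → R3 = 32
  MOV R2, 11  → R2 = 11
  MUL R1, R2  → R1 = 24 * 11 = 264
  ADD R1, R3  → R1 = 264 + 32 = 296
Final: R1 = 296

296


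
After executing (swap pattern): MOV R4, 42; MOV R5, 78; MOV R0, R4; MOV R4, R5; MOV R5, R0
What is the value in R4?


Register state trace (swap pattern):
  MOV R4, 42  → R4 = 42
  MOV R5, 78  → R5 = 78
  MOV R0, R4  → R0 = 42  (save R4)
  MOV R4, R5  → R4 = 78  (R4 gets R5's value)
  MOV R5, R0  → R5 = 42  (R5 gets saved value)
Final: R4 = 78

78


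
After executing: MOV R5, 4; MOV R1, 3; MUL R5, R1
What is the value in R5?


Register state trace:
  MOV R5, 4  → R5 = 4
  MOV R1, 3  → R1 = 3
  MUL R5, R1  → R5 = 4 * 3 = 12
Final: R5 = 12

12


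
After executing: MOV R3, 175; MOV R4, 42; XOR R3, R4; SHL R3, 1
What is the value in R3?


Register state trace:
  MOV R3, 175  → R3 = 175 (0b10101111)
  MOV R4, 42  → R4 = 42 (0b00101010)
  XOR R3, R4  → R3 = 175 XOR 42 = 133 (0b10000101)
  SHL R3, 1  → R3 = 133 << 1 = 266
Final: R3 = 266

266


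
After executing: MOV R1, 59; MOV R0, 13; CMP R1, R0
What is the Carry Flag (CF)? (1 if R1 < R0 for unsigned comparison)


Register state trace:
  MOV R1, 59  → R1 = 59
  MOV R0, 13  → R0 = 13
  CMP R1, R0  → unsigned 59 - 13: no borrow
  59 >= 13, so CF = 0
CF = 0

0


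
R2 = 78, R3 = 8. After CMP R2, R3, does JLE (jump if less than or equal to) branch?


Trace:
  R2 = 78, R3 = 8
  CMP R2, R3  → compares 78 vs 8
  JLE checks: is 78 less than or equal to 8?
  78 > 8, so condition is false
Branch taken: No

No


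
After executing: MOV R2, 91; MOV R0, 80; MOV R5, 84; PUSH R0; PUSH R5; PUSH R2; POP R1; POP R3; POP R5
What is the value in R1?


Stack trace (top is rightmost):
  MOV R2, 91  → R2 = 91
  MOV R0, 80  → R0 = 80
  MOV R5, 84  → R5 = 84
  PUSH R0  → stack: [80]
  PUSH R5  → stack: [80, 84]
  PUSH R2  → stack: [80, 84, 91]
  POP R1  → R1 = 91, stack: [80, 84]
  POP R3  → R3 = 84, stack: [80]
  POP R5  → R5 = 80, stack: []
Final: R1 = 91

91


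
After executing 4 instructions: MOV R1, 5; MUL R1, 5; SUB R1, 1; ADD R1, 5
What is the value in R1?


Register state trace:
  MOV R1, 5  → R1 = 5
  MUL R1, 5  → R1 = 5 * 5 = 25
  SUB R1, 1  → R1 = 25 - 1 = 24
  ADD R1, 5  → R1 = 24 + 5 = 29
Final: R1 = 29

29


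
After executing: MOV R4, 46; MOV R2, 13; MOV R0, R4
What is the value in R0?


Register state trace:
  MOV R4, 46  → R4 = 46
  MOV R2, 13  → R2 = 13
  MOV R0, R4  → R0 = 46
Final: R0 = 46

46


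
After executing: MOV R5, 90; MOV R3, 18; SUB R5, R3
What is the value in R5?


Register state trace:
  MOV R5, 90  → R5 = 90
  MOV R3, 18  → R3 = 18
  SUB R5, R3  → R5 = 90 - 18 = 72
Final: R5 = 72

72


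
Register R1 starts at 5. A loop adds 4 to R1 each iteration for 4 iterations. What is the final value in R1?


Starting value: R1 = 5
  Iter 1: R1 = 5 + 4 = 9
  Iter 2: R1 = 9 + 4 = 13
  Iter 3: R1 = 13 + 4 = 17
  Iter 4: R1 = 17 + 4 = 21
Final: R1 = 21

21


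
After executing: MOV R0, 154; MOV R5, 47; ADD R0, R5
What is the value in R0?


Register state trace:
  MOV R0, 154  → R0 = 154
  MOV R5, 47  → R5 = 47
  ADD R0, R5  → R0 = 154 + 47 = 201
Final: R0 = 201

201


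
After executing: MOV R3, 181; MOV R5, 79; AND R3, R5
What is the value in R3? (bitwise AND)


Register state trace:
  MOV R3, 181  → R3 = 181 (0b10110101)
  MOV R5, 79  → R5 = 79 (0b01001111)
  AND R3, R5  → R3 = 181 AND 79 = 5 (0b00000101)
Final: R3 = 5

5


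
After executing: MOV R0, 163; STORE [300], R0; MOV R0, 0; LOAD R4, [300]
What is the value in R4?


Register and memory trace:
  MOV R0, 163  → R0 = 163
  STORE [300], R0  → mem[300] = 163
  MOV R0, 0  → R0 = 0
  LOAD R4, [300]  → R4 = mem[300] = 163
Final: R4 = 163

163


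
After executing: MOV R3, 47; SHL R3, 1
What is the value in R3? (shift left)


Register state trace:
  MOV R3, 47  → R3 = 47
  SHL R3, 1  → R3 = 47 << 1 = 47 * 2^1 = 94
Final: R3 = 94

94


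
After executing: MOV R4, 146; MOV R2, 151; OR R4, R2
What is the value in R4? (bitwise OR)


Register state trace:
  MOV R4, 146  → R4 = 146 (0b10010010)
  MOV R2, 151  → R2 = 151 (0b10010111)
  OR R4, R2   → R4 = 146 OR 151 = 151 (0b10010111)
Final: R4 = 151

151


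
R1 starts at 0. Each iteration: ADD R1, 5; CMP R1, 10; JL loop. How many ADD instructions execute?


Loop trace (R1 starts at 0, target 10, step 5):
  ADD #1: R1 = 0 + 5 = 5  → 5 < 10, loop
  ADD #2: R1 = 5 + 5 = 10  → 10 >= 10, exit
Total ADD instructions: 2

2


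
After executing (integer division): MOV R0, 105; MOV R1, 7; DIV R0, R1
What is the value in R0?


Register state trace:
  MOV R0, 105  → R0 = 105
  MOV R1, 7  → R1 = 7
  DIV R0, R1  → R0 = 105 // 7 = 15
Final: R0 = 15

15


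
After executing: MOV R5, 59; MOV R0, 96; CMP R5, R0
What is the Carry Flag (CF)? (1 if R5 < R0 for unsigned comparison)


Register state trace:
  MOV R5, 59  → R5 = 59
  MOV R0, 96  → R0 = 96
  CMP R5, R0  → unsigned 59 - 96: borrow occurs
  59 < 96, so CF = 1
CF = 1

1


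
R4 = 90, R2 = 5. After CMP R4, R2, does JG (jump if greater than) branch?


Trace:
  R4 = 90, R2 = 5
  CMP R4, R2  → compares 90 vs 5
  JG checks: is 90 greater than 5?
  90 > 5, so condition is true
Branch taken: Yes

Yes


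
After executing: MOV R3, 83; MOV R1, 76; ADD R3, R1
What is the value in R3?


Register state trace:
  MOV R3, 83  → R3 = 83
  MOV R1, 76  → R1 = 76
  ADD R3, R1  → R3 = 83 + 76 = 159
Final: R3 = 159

159


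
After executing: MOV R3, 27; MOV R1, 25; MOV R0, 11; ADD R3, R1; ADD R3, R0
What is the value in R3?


Register state trace:
  MOV R3, 27  → R3 = 27
  MOV R1, 25  → R1 = 25
  MOV R0, 11  → R0 = 11
  ADD R3, R1  → R3 = 27 + 25 = 52
  ADD R3, R0  → R3 = 52 + 11 = 63
Final: R3 = 63

63


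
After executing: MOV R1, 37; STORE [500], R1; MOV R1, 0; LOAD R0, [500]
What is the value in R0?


Register and memory trace:
  MOV R1, 37  → R1 = 37
  STORE [500], R1  → mem[500] = 37
  MOV R1, 0  → R1 = 0
  LOAD R0, [500]  → R0 = mem[500] = 37
Final: R0 = 37

37


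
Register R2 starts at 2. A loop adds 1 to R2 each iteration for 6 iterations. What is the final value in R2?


Starting value: R2 = 2
  Iter 1: R2 = 2 + 1 = 3
  Iter 2: R2 = 3 + 1 = 4
  Iter 3: R2 = 4 + 1 = 5
  Iter 4: R2 = 5 + 1 = 6
  Iter 5: R2 = 6 + 1 = 7
  Iter 6: R2 = 7 + 1 = 8
Final: R2 = 8

8


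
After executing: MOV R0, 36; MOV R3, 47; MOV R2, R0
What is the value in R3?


Register state trace:
  MOV R0, 36  → R0 = 36
  MOV R3, 47  → R3 = 47
  MOV R2, R0  → R2 = 36
Final: R3 = 47

47


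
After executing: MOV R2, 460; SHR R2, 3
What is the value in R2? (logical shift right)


Register state trace:
  MOV R2, 460  → R2 = 460
  SHR R2, 3  → R2 = 460 >> 3 = 460 // 2^3 = 57
Final: R2 = 57

57


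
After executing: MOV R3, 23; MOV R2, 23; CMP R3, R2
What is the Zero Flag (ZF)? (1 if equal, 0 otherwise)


Register state trace:
  MOV R3, 23  → R3 = 23
  MOV R2, 23  → R2 = 23
  CMP R3, R2  → computes 23 - 23 = 0
  Result is zero, so values are equal
ZF = 1

1


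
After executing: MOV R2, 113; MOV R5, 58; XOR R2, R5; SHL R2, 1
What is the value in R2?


Register state trace:
  MOV R2, 113  → R2 = 113 (0b01110001)
  MOV R5, 58  → R5 = 58 (0b00111010)
  XOR R2, R5  → R2 = 113 XOR 58 = 75 (0b01001011)
  SHL R2, 1  → R2 = 75 << 1 = 150
Final: R2 = 150

150


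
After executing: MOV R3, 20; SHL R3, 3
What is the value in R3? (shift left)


Register state trace:
  MOV R3, 20  → R3 = 20
  SHL R3, 3  → R3 = 20 << 3 = 20 * 2^3 = 160
Final: R3 = 160

160


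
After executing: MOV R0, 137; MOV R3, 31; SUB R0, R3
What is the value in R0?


Register state trace:
  MOV R0, 137  → R0 = 137
  MOV R3, 31  → R3 = 31
  SUB R0, R3  → R0 = 137 - 31 = 106
Final: R0 = 106

106


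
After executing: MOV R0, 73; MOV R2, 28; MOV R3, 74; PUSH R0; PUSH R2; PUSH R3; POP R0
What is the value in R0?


Stack trace (top is rightmost):
  MOV R0, 73  → R0 = 73
  MOV R2, 28  → R2 = 28
  MOV R3, 74  → R3 = 74
  PUSH R0  → stack: [73]
  PUSH R2  → stack: [73, 28]
  PUSH R3  → stack: [73, 28, 74]
  POP R0  → R0 = 74, stack: [73, 28]
Final: R0 = 74

74


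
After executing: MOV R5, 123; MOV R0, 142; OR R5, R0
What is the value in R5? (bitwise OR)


Register state trace:
  MOV R5, 123  → R5 = 123 (0b01111011)
  MOV R0, 142  → R0 = 142 (0b10001110)
  OR R5, R0   → R5 = 123 OR 142 = 255 (0b11111111)
Final: R5 = 255

255


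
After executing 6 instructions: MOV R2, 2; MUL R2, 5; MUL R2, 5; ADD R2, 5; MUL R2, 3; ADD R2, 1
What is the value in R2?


Register state trace:
  MOV R2, 2  → R2 = 2
  MUL R2, 5  → R2 = 2 * 5 = 10
  MUL R2, 5  → R2 = 10 * 5 = 50
  ADD R2, 5  → R2 = 50 + 5 = 55
  MUL R2, 3  → R2 = 55 * 3 = 165
  ADD R2, 1  → R2 = 165 + 1 = 166
Final: R2 = 166

166


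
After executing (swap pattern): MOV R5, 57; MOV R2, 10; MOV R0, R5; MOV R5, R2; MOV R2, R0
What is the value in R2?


Register state trace (swap pattern):
  MOV R5, 57  → R5 = 57
  MOV R2, 10  → R2 = 10
  MOV R0, R5  → R0 = 57  (save R5)
  MOV R5, R2  → R5 = 10  (R5 gets R2's value)
  MOV R2, R0  → R2 = 57  (R2 gets saved value)
Final: R2 = 57

57


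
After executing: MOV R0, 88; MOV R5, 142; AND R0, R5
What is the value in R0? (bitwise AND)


Register state trace:
  MOV R0, 88  → R0 = 88 (0b01011000)
  MOV R5, 142  → R5 = 142 (0b10001110)
  AND R0, R5  → R0 = 88 AND 142 = 8 (0b00001000)
Final: R0 = 8

8


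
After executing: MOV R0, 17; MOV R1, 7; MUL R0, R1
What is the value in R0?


Register state trace:
  MOV R0, 17  → R0 = 17
  MOV R1, 7  → R1 = 7
  MUL R0, R1  → R0 = 17 * 7 = 119
Final: R0 = 119

119


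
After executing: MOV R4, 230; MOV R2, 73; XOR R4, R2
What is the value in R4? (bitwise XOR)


Register state trace:
  MOV R4, 230  → R4 = 230 (0b11100110)
  MOV R2, 73  → R2 = 73 (0b01001001)
  XOR R4, R2  → R4 = 230 XOR 73 = 175 (0b10101111)
Final: R4 = 175

175


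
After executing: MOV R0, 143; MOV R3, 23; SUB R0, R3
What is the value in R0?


Register state trace:
  MOV R0, 143  → R0 = 143
  MOV R3, 23  → R3 = 23
  SUB R0, R3  → R0 = 143 - 23 = 120
Final: R0 = 120

120


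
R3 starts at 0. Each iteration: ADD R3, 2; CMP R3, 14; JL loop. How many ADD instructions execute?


Loop trace (R3 starts at 0, target 14, step 2):
  ADD #1: R3 = 0 + 2 = 2  → 2 < 14, loop
  ADD #2: R3 = 2 + 2 = 4  → 4 < 14, loop
  ADD #3: R3 = 4 + 2 = 6  → 6 < 14, loop
  ADD #4: R3 = 6 + 2 = 8  → 8 < 14, loop
  ADD #5: R3 = 8 + 2 = 10  → 10 < 14, loop
  ADD #6: R3 = 10 + 2 = 12  → 12 < 14, loop
  ADD #7: R3 = 12 + 2 = 14  → 14 >= 14, exit
Total ADD instructions: 7

7


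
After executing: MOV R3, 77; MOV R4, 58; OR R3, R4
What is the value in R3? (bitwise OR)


Register state trace:
  MOV R3, 77  → R3 = 77 (0b01001101)
  MOV R4, 58  → R4 = 58 (0b00111010)
  OR R3, R4   → R3 = 77 OR 58 = 127 (0b01111111)
Final: R3 = 127

127


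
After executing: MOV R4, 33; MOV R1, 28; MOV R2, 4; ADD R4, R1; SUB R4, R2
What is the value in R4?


Register state trace:
  MOV R4, 33  → R4 = 33
  MOV R1, 28  → R1 = 28
  MOV R2, 4  → R2 = 4
  ADD R4, R1  → R4 = 33 + 28 = 61
  SUB R4, R2  → R4 = 61 - 4 = 57
Final: R4 = 57

57


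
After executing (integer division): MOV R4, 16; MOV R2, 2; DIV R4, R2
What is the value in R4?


Register state trace:
  MOV R4, 16  → R4 = 16
  MOV R2, 2  → R2 = 2
  DIV R4, R2  → R4 = 16 // 2 = 8
Final: R4 = 8

8


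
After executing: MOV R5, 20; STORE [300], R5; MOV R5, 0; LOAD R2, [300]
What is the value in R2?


Register and memory trace:
  MOV R5, 20  → R5 = 20
  STORE [300], R5  → mem[300] = 20
  MOV R5, 0  → R5 = 0
  LOAD R2, [300]  → R2 = mem[300] = 20
Final: R2 = 20

20


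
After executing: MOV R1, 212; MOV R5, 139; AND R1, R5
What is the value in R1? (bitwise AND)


Register state trace:
  MOV R1, 212  → R1 = 212 (0b11010100)
  MOV R5, 139  → R5 = 139 (0b10001011)
  AND R1, R5  → R1 = 212 AND 139 = 128 (0b10000000)
Final: R1 = 128

128


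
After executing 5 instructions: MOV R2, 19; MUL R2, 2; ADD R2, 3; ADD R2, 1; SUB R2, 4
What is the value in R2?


Register state trace:
  MOV R2, 19  → R2 = 19
  MUL R2, 2  → R2 = 19 * 2 = 38
  ADD R2, 3  → R2 = 38 + 3 = 41
  ADD R2, 1  → R2 = 41 + 1 = 42
  SUB R2, 4  → R2 = 42 - 4 = 38
Final: R2 = 38

38


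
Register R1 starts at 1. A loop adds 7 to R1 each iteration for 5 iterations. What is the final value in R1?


Starting value: R1 = 1
  Iter 1: R1 = 1 + 7 = 8
  Iter 2: R1 = 8 + 7 = 15
  Iter 3: R1 = 15 + 7 = 22
  Iter 4: R1 = 22 + 7 = 29
  Iter 5: R1 = 29 + 7 = 36
Final: R1 = 36

36


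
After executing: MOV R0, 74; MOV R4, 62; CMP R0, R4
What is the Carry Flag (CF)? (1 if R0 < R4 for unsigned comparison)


Register state trace:
  MOV R0, 74  → R0 = 74
  MOV R4, 62  → R4 = 62
  CMP R0, R4  → unsigned 74 - 62: no borrow
  74 >= 62, so CF = 0
CF = 0

0


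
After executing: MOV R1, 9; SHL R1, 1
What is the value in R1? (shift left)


Register state trace:
  MOV R1, 9  → R1 = 9
  SHL R1, 1  → R1 = 9 << 1 = 9 * 2^1 = 18
Final: R1 = 18

18


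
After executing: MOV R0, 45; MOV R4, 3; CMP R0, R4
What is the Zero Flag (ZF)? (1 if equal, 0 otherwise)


Register state trace:
  MOV R0, 45  → R0 = 45
  MOV R4, 3  → R4 = 3
  CMP R0, R4  → computes 45 - 3 = 42
  Result is nonzero, so values are not equal
ZF = 0

0


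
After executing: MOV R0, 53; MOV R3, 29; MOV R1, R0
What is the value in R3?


Register state trace:
  MOV R0, 53  → R0 = 53
  MOV R3, 29  → R3 = 29
  MOV R1, R0  → R1 = 53
Final: R3 = 29

29


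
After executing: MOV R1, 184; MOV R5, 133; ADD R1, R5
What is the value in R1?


Register state trace:
  MOV R1, 184  → R1 = 184
  MOV R5, 133  → R5 = 133
  ADD R1, R5  → R1 = 184 + 133 = 317
Final: R1 = 317

317


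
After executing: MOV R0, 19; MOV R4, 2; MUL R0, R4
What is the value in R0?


Register state trace:
  MOV R0, 19  → R0 = 19
  MOV R4, 2  → R4 = 2
  MUL R0, R4  → R0 = 19 * 2 = 38
Final: R0 = 38

38


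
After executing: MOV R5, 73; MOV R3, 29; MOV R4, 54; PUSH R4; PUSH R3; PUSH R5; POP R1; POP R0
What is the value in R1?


Stack trace (top is rightmost):
  MOV R5, 73  → R5 = 73
  MOV R3, 29  → R3 = 29
  MOV R4, 54  → R4 = 54
  PUSH R4  → stack: [54]
  PUSH R3  → stack: [54, 29]
  PUSH R5  → stack: [54, 29, 73]
  POP R1  → R1 = 73, stack: [54, 29]
  POP R0  → R0 = 29, stack: [54]
Final: R1 = 73

73


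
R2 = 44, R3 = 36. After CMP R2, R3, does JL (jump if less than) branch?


Trace:
  R2 = 44, R3 = 36
  CMP R2, R3  → compares 44 vs 36
  JL checks: is 44 less than 36?
  44 > 36, so condition is false
Branch taken: No

No


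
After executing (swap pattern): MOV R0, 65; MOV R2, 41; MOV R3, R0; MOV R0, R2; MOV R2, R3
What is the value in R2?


Register state trace (swap pattern):
  MOV R0, 65  → R0 = 65
  MOV R2, 41  → R2 = 41
  MOV R3, R0  → R3 = 65  (save R0)
  MOV R0, R2  → R0 = 41  (R0 gets R2's value)
  MOV R2, R3  → R2 = 65  (R2 gets saved value)
Final: R2 = 65

65


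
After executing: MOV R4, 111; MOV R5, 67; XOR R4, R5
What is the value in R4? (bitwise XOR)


Register state trace:
  MOV R4, 111  → R4 = 111 (0b01101111)
  MOV R5, 67  → R5 = 67 (0b01000011)
  XOR R4, R5  → R4 = 111 XOR 67 = 44 (0b00101100)
Final: R4 = 44

44


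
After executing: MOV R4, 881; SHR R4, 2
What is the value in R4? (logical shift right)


Register state trace:
  MOV R4, 881  → R4 = 881
  SHR R4, 2  → R4 = 881 >> 2 = 881 // 2^2 = 220
Final: R4 = 220

220


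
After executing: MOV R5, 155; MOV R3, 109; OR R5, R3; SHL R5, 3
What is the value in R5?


Register state trace:
  MOV R5, 155  → R5 = 155 (0b10011011)
  MOV R3, 109  → R3 = 109 (0b01101101)
  OR R5, R3  → R5 = 155 OR 109 = 255 (0b11111111)
  SHL R5, 3  → R5 = 255 << 3 = 2040
Final: R5 = 2040

2040


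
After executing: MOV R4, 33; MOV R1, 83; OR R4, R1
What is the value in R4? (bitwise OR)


Register state trace:
  MOV R4, 33  → R4 = 33 (0b00100001)
  MOV R1, 83  → R1 = 83 (0b01010011)
  OR R4, R1   → R4 = 33 OR 83 = 115 (0b01110011)
Final: R4 = 115

115


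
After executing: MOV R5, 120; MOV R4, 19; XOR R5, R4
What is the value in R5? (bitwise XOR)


Register state trace:
  MOV R5, 120  → R5 = 120 (0b01111000)
  MOV R4, 19  → R4 = 19 (0b00010011)
  XOR R5, R4  → R5 = 120 XOR 19 = 107 (0b01101011)
Final: R5 = 107

107


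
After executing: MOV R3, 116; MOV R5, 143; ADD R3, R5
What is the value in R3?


Register state trace:
  MOV R3, 116  → R3 = 116
  MOV R5, 143  → R5 = 143
  ADD R3, R5  → R3 = 116 + 143 = 259
Final: R3 = 259

259


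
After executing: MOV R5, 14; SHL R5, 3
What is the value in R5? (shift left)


Register state trace:
  MOV R5, 14  → R5 = 14
  SHL R5, 3  → R5 = 14 << 3 = 14 * 2^3 = 112
Final: R5 = 112

112


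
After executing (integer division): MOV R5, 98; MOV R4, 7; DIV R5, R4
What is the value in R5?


Register state trace:
  MOV R5, 98  → R5 = 98
  MOV R4, 7  → R4 = 7
  DIV R5, R4  → R5 = 98 // 7 = 14
Final: R5 = 14

14


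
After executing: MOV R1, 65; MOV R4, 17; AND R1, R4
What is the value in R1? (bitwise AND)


Register state trace:
  MOV R1, 65  → R1 = 65 (0b01000001)
  MOV R4, 17  → R4 = 17 (0b00010001)
  AND R1, R4  → R1 = 65 AND 17 = 1 (0b00000001)
Final: R1 = 1

1


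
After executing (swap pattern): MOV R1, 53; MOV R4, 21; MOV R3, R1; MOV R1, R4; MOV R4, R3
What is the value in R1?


Register state trace (swap pattern):
  MOV R1, 53  → R1 = 53
  MOV R4, 21  → R4 = 21
  MOV R3, R1  → R3 = 53  (save R1)
  MOV R1, R4  → R1 = 21  (R1 gets R4's value)
  MOV R4, R3  → R4 = 53  (R4 gets saved value)
Final: R1 = 21

21


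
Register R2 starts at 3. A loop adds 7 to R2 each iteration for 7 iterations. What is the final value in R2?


Starting value: R2 = 3
  Iter 1: R2 = 3 + 7 = 10
  Iter 2: R2 = 10 + 7 = 17
  Iter 3: R2 = 17 + 7 = 24
  Iter 4: R2 = 24 + 7 = 31
  Iter 5: R2 = 31 + 7 = 38
  Iter 6: R2 = 38 + 7 = 45
  Iter 7: R2 = 45 + 7 = 52
Final: R2 = 52

52


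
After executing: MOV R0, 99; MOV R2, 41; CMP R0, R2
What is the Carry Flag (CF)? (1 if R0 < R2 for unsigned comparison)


Register state trace:
  MOV R0, 99  → R0 = 99
  MOV R2, 41  → R2 = 41
  CMP R0, R2  → unsigned 99 - 41: no borrow
  99 >= 41, so CF = 0
CF = 0

0


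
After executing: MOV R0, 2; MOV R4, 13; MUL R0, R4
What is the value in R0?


Register state trace:
  MOV R0, 2  → R0 = 2
  MOV R4, 13  → R4 = 13
  MUL R0, R4  → R0 = 2 * 13 = 26
Final: R0 = 26

26


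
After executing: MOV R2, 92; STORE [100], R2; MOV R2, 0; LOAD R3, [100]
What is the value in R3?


Register and memory trace:
  MOV R2, 92  → R2 = 92
  STORE [100], R2  → mem[100] = 92
  MOV R2, 0  → R2 = 0
  LOAD R3, [100]  → R3 = mem[100] = 92
Final: R3 = 92

92


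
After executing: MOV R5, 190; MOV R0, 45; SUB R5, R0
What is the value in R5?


Register state trace:
  MOV R5, 190  → R5 = 190
  MOV R0, 45  → R0 = 45
  SUB R5, R0  → R5 = 190 - 45 = 145
Final: R5 = 145

145


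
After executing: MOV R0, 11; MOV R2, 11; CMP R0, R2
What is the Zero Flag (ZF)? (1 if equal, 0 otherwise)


Register state trace:
  MOV R0, 11  → R0 = 11
  MOV R2, 11  → R2 = 11
  CMP R0, R2  → computes 11 - 11 = 0
  Result is zero, so values are equal
ZF = 1

1


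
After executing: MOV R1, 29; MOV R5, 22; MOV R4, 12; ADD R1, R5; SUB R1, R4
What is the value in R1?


Register state trace:
  MOV R1, 29  → R1 = 29
  MOV R5, 22  → R5 = 22
  MOV R4, 12  → R4 = 12
  ADD R1, R5  → R1 = 29 + 22 = 51
  SUB R1, R4  → R1 = 51 - 12 = 39
Final: R1 = 39

39


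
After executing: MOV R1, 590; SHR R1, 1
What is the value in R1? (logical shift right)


Register state trace:
  MOV R1, 590  → R1 = 590
  SHR R1, 1  → R1 = 590 >> 1 = 590 // 2^1 = 295
Final: R1 = 295

295


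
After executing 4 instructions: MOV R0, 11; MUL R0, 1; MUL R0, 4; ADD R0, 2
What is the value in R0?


Register state trace:
  MOV R0, 11  → R0 = 11
  MUL R0, 1  → R0 = 11 * 1 = 11
  MUL R0, 4  → R0 = 11 * 4 = 44
  ADD R0, 2  → R0 = 44 + 2 = 46
Final: R0 = 46

46


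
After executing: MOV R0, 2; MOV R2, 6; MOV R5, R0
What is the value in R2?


Register state trace:
  MOV R0, 2  → R0 = 2
  MOV R2, 6  → R2 = 6
  MOV R5, R0  → R5 = 2
Final: R2 = 6

6


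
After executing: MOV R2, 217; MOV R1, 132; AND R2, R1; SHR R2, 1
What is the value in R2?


Register state trace:
  MOV R2, 217  → R2 = 217 (0b11011001)
  MOV R1, 132  → R1 = 132 (0b10000100)
  AND R2, R1  → R2 = 217 AND 132 = 128 (0b10000000)
  SHR R2, 1  → R2 = 128 >> 1 = 64
Final: R2 = 64

64


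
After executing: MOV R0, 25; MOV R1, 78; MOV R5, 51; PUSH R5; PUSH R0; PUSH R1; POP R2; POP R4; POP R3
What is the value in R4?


Stack trace (top is rightmost):
  MOV R0, 25  → R0 = 25
  MOV R1, 78  → R1 = 78
  MOV R5, 51  → R5 = 51
  PUSH R5  → stack: [51]
  PUSH R0  → stack: [51, 25]
  PUSH R1  → stack: [51, 25, 78]
  POP R2  → R2 = 78, stack: [51, 25]
  POP R4  → R4 = 25, stack: [51]
  POP R3  → R3 = 51, stack: []
Final: R4 = 25

25


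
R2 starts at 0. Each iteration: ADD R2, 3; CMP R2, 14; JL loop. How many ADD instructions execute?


Loop trace (R2 starts at 0, target 14, step 3):
  ADD #1: R2 = 0 + 3 = 3  → 3 < 14, loop
  ADD #2: R2 = 3 + 3 = 6  → 6 < 14, loop
  ADD #3: R2 = 6 + 3 = 9  → 9 < 14, loop
  ADD #4: R2 = 9 + 3 = 12  → 12 < 14, loop
  ADD #5: R2 = 12 + 3 = 15  → 15 >= 14, exit
Total ADD instructions: 5

5


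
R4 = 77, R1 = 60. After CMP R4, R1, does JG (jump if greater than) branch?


Trace:
  R4 = 77, R1 = 60
  CMP R4, R1  → compares 77 vs 60
  JG checks: is 77 greater than 60?
  77 > 60, so condition is true
Branch taken: Yes

Yes


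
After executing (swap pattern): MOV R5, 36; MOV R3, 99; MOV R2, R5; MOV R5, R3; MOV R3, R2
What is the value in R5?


Register state trace (swap pattern):
  MOV R5, 36  → R5 = 36
  MOV R3, 99  → R3 = 99
  MOV R2, R5  → R2 = 36  (save R5)
  MOV R5, R3  → R5 = 99  (R5 gets R3's value)
  MOV R3, R2  → R3 = 36  (R3 gets saved value)
Final: R5 = 99

99


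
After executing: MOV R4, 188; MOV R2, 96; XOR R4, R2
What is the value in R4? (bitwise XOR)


Register state trace:
  MOV R4, 188  → R4 = 188 (0b10111100)
  MOV R2, 96  → R2 = 96 (0b01100000)
  XOR R4, R2  → R4 = 188 XOR 96 = 220 (0b11011100)
Final: R4 = 220

220


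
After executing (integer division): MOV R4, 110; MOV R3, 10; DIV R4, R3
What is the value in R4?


Register state trace:
  MOV R4, 110  → R4 = 110
  MOV R3, 10  → R3 = 10
  DIV R4, R3  → R4 = 110 // 10 = 11
Final: R4 = 11

11


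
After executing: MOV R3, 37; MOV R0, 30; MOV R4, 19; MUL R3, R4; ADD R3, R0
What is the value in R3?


Register state trace:
  MOV R3, 37  → R3 = 37
  MOV R0, 30  → R0 = 30
  MOV R4, 19  → R4 = 19
  MUL R3, R4  → R3 = 37 * 19 = 703
  ADD R3, R0  → R3 = 703 + 30 = 733
Final: R3 = 733

733


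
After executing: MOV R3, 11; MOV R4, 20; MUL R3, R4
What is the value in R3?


Register state trace:
  MOV R3, 11  → R3 = 11
  MOV R4, 20  → R4 = 20
  MUL R3, R4  → R3 = 11 * 20 = 220
Final: R3 = 220

220


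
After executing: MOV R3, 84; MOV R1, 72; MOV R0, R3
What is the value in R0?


Register state trace:
  MOV R3, 84  → R3 = 84
  MOV R1, 72  → R1 = 72
  MOV R0, R3  → R0 = 84
Final: R0 = 84

84


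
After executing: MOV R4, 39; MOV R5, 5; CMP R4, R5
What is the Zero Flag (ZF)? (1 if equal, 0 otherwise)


Register state trace:
  MOV R4, 39  → R4 = 39
  MOV R5, 5  → R5 = 5
  CMP R4, R5  → computes 39 - 5 = 34
  Result is nonzero, so values are not equal
ZF = 0

0


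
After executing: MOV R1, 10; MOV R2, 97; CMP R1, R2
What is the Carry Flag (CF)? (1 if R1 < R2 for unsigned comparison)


Register state trace:
  MOV R1, 10  → R1 = 10
  MOV R2, 97  → R2 = 97
  CMP R1, R2  → unsigned 10 - 97: borrow occurs
  10 < 97, so CF = 1
CF = 1

1


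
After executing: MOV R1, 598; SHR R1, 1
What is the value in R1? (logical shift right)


Register state trace:
  MOV R1, 598  → R1 = 598
  SHR R1, 1  → R1 = 598 >> 1 = 598 // 2^1 = 299
Final: R1 = 299

299


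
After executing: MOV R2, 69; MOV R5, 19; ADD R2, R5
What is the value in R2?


Register state trace:
  MOV R2, 69  → R2 = 69
  MOV R5, 19  → R5 = 19
  ADD R2, R5  → R2 = 69 + 19 = 88
Final: R2 = 88

88


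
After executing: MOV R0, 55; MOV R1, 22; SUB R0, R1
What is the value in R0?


Register state trace:
  MOV R0, 55  → R0 = 55
  MOV R1, 22  → R1 = 22
  SUB R0, R1  → R0 = 55 - 22 = 33
Final: R0 = 33

33


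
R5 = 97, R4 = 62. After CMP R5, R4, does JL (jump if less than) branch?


Trace:
  R5 = 97, R4 = 62
  CMP R5, R4  → compares 97 vs 62
  JL checks: is 97 less than 62?
  97 > 62, so condition is false
Branch taken: No

No


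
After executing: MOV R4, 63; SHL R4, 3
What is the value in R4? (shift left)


Register state trace:
  MOV R4, 63  → R4 = 63
  SHL R4, 3  → R4 = 63 << 3 = 63 * 2^3 = 504
Final: R4 = 504

504


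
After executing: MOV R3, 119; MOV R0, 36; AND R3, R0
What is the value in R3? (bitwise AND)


Register state trace:
  MOV R3, 119  → R3 = 119 (0b01110111)
  MOV R0, 36  → R0 = 36 (0b00100100)
  AND R3, R0  → R3 = 119 AND 36 = 36 (0b00100100)
Final: R3 = 36

36


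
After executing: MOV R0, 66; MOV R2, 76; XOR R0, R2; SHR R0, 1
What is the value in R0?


Register state trace:
  MOV R0, 66  → R0 = 66 (0b01000010)
  MOV R2, 76  → R2 = 76 (0b01001100)
  XOR R0, R2  → R0 = 66 XOR 76 = 14 (0b00001110)
  SHR R0, 1  → R0 = 14 >> 1 = 7
Final: R0 = 7

7


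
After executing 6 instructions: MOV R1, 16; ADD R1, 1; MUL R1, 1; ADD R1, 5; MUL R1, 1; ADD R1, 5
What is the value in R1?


Register state trace:
  MOV R1, 16  → R1 = 16
  ADD R1, 1  → R1 = 16 + 1 = 17
  MUL R1, 1  → R1 = 17 * 1 = 17
  ADD R1, 5  → R1 = 17 + 5 = 22
  MUL R1, 1  → R1 = 22 * 1 = 22
  ADD R1, 5  → R1 = 22 + 5 = 27
Final: R1 = 27

27


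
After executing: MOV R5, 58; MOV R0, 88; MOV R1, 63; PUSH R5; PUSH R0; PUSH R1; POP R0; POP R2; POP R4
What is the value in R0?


Stack trace (top is rightmost):
  MOV R5, 58  → R5 = 58
  MOV R0, 88  → R0 = 88
  MOV R1, 63  → R1 = 63
  PUSH R5  → stack: [58]
  PUSH R0  → stack: [58, 88]
  PUSH R1  → stack: [58, 88, 63]
  POP R0  → R0 = 63, stack: [58, 88]
  POP R2  → R2 = 88, stack: [58]
  POP R4  → R4 = 58, stack: []
Final: R0 = 63

63


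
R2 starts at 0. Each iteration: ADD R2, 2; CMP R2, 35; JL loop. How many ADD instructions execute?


Loop trace (R2 starts at 0, target 35, step 2):
  ADD #1: R2 = 0 + 2 = 2  → 2 < 35, loop
  ADD #2: R2 = 2 + 2 = 4  → 4 < 35, loop
  ADD #3: R2 = 4 + 2 = 6  → 6 < 35, loop
  ADD #4: R2 = 6 + 2 = 8  → 8 < 35, loop
  ADD #5: R2 = 8 + 2 = 10  → 10 < 35, loop
  ADD #6: R2 = 10 + 2 = 12  → 12 < 35, loop
  ADD #7: R2 = 12 + 2 = 14  → 14 < 35, loop
  ADD #8: R2 = 14 + 2 = 16  → 16 < 35, loop
  ADD #9: R2 = 16 + 2 = 18  → 18 < 35, loop
  ADD #10: R2 = 18 + 2 = 20  → 20 < 35, loop
  ADD #11: R2 = 20 + 2 = 22  → 22 < 35, loop
  ADD #12: R2 = 22 + 2 = 24  → 24 < 35, loop
  ADD #13: R2 = 24 + 2 = 26  → 26 < 35, loop
  ADD #14: R2 = 26 + 2 = 28  → 28 < 35, loop
  ADD #15: R2 = 28 + 2 = 30  → 30 < 35, loop
  ADD #16: R2 = 30 + 2 = 32  → 32 < 35, loop
  ADD #17: R2 = 32 + 2 = 34  → 34 < 35, loop
  ADD #18: R2 = 34 + 2 = 36  → 36 >= 35, exit
Total ADD instructions: 18

18


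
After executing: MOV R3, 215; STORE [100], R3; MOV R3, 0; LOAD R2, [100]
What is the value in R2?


Register and memory trace:
  MOV R3, 215  → R3 = 215
  STORE [100], R3  → mem[100] = 215
  MOV R3, 0  → R3 = 0
  LOAD R2, [100]  → R2 = mem[100] = 215
Final: R2 = 215

215


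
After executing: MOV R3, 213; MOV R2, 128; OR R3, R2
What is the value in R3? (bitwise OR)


Register state trace:
  MOV R3, 213  → R3 = 213 (0b11010101)
  MOV R2, 128  → R2 = 128 (0b10000000)
  OR R3, R2   → R3 = 213 OR 128 = 213 (0b11010101)
Final: R3 = 213

213


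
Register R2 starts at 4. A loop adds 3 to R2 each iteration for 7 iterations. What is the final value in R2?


Starting value: R2 = 4
  Iter 1: R2 = 4 + 3 = 7
  Iter 2: R2 = 7 + 3 = 10
  Iter 3: R2 = 10 + 3 = 13
  Iter 4: R2 = 13 + 3 = 16
  Iter 5: R2 = 16 + 3 = 19
  Iter 6: R2 = 19 + 3 = 22
  Iter 7: R2 = 22 + 3 = 25
Final: R2 = 25

25


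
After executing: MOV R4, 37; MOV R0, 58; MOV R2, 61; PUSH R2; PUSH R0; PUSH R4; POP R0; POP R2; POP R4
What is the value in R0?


Stack trace (top is rightmost):
  MOV R4, 37  → R4 = 37
  MOV R0, 58  → R0 = 58
  MOV R2, 61  → R2 = 61
  PUSH R2  → stack: [61]
  PUSH R0  → stack: [61, 58]
  PUSH R4  → stack: [61, 58, 37]
  POP R0  → R0 = 37, stack: [61, 58]
  POP R2  → R2 = 58, stack: [61]
  POP R4  → R4 = 61, stack: []
Final: R0 = 37

37


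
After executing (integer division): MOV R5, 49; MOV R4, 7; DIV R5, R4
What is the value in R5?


Register state trace:
  MOV R5, 49  → R5 = 49
  MOV R4, 7  → R4 = 7
  DIV R5, R4  → R5 = 49 // 7 = 7
Final: R5 = 7

7


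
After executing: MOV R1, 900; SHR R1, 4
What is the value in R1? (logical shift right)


Register state trace:
  MOV R1, 900  → R1 = 900
  SHR R1, 4  → R1 = 900 >> 4 = 900 // 2^4 = 56
Final: R1 = 56

56


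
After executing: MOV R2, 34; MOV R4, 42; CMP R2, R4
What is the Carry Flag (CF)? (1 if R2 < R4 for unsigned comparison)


Register state trace:
  MOV R2, 34  → R2 = 34
  MOV R4, 42  → R4 = 42
  CMP R2, R4  → unsigned 34 - 42: borrow occurs
  34 < 42, so CF = 1
CF = 1

1


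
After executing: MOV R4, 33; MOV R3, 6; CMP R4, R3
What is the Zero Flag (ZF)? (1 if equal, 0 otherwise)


Register state trace:
  MOV R4, 33  → R4 = 33
  MOV R3, 6  → R3 = 6
  CMP R4, R3  → computes 33 - 6 = 27
  Result is nonzero, so values are not equal
ZF = 0

0


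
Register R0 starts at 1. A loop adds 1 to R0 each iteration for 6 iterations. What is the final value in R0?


Starting value: R0 = 1
  Iter 1: R0 = 1 + 1 = 2
  Iter 2: R0 = 2 + 1 = 3
  Iter 3: R0 = 3 + 1 = 4
  Iter 4: R0 = 4 + 1 = 5
  Iter 5: R0 = 5 + 1 = 6
  Iter 6: R0 = 6 + 1 = 7
Final: R0 = 7

7


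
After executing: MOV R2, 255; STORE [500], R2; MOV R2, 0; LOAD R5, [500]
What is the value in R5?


Register and memory trace:
  MOV R2, 255  → R2 = 255
  STORE [500], R2  → mem[500] = 255
  MOV R2, 0  → R2 = 0
  LOAD R5, [500]  → R5 = mem[500] = 255
Final: R5 = 255

255


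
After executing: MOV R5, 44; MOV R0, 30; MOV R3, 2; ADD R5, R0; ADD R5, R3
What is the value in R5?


Register state trace:
  MOV R5, 44  → R5 = 44
  MOV R0, 30  → R0 = 30
  MOV R3, 2  → R3 = 2
  ADD R5, R0  → R5 = 44 + 30 = 74
  ADD R5, R3  → R5 = 74 + 2 = 76
Final: R5 = 76

76


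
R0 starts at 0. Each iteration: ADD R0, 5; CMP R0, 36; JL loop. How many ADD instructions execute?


Loop trace (R0 starts at 0, target 36, step 5):
  ADD #1: R0 = 0 + 5 = 5  → 5 < 36, loop
  ADD #2: R0 = 5 + 5 = 10  → 10 < 36, loop
  ADD #3: R0 = 10 + 5 = 15  → 15 < 36, loop
  ADD #4: R0 = 15 + 5 = 20  → 20 < 36, loop
  ADD #5: R0 = 20 + 5 = 25  → 25 < 36, loop
  ADD #6: R0 = 25 + 5 = 30  → 30 < 36, loop
  ADD #7: R0 = 30 + 5 = 35  → 35 < 36, loop
  ADD #8: R0 = 35 + 5 = 40  → 40 >= 36, exit
Total ADD instructions: 8

8


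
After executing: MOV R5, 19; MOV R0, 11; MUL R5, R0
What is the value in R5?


Register state trace:
  MOV R5, 19  → R5 = 19
  MOV R0, 11  → R0 = 11
  MUL R5, R0  → R5 = 19 * 11 = 209
Final: R5 = 209

209


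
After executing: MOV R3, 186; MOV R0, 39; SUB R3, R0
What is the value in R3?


Register state trace:
  MOV R3, 186  → R3 = 186
  MOV R0, 39  → R0 = 39
  SUB R3, R0  → R3 = 186 - 39 = 147
Final: R3 = 147

147
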